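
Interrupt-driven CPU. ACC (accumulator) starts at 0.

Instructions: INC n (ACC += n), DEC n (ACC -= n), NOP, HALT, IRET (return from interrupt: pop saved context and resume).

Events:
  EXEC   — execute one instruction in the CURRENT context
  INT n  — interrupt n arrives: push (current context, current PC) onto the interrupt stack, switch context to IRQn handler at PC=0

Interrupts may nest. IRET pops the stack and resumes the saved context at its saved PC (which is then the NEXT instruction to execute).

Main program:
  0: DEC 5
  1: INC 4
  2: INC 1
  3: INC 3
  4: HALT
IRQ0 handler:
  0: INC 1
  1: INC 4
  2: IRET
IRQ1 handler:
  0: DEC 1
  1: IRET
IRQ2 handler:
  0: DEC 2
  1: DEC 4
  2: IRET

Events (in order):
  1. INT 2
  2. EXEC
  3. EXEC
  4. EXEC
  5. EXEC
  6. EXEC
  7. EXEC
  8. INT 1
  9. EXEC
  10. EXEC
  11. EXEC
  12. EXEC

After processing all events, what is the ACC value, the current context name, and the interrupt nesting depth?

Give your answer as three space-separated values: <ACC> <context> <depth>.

Answer: -4 MAIN 0

Derivation:
Event 1 (INT 2): INT 2 arrives: push (MAIN, PC=0), enter IRQ2 at PC=0 (depth now 1)
Event 2 (EXEC): [IRQ2] PC=0: DEC 2 -> ACC=-2
Event 3 (EXEC): [IRQ2] PC=1: DEC 4 -> ACC=-6
Event 4 (EXEC): [IRQ2] PC=2: IRET -> resume MAIN at PC=0 (depth now 0)
Event 5 (EXEC): [MAIN] PC=0: DEC 5 -> ACC=-11
Event 6 (EXEC): [MAIN] PC=1: INC 4 -> ACC=-7
Event 7 (EXEC): [MAIN] PC=2: INC 1 -> ACC=-6
Event 8 (INT 1): INT 1 arrives: push (MAIN, PC=3), enter IRQ1 at PC=0 (depth now 1)
Event 9 (EXEC): [IRQ1] PC=0: DEC 1 -> ACC=-7
Event 10 (EXEC): [IRQ1] PC=1: IRET -> resume MAIN at PC=3 (depth now 0)
Event 11 (EXEC): [MAIN] PC=3: INC 3 -> ACC=-4
Event 12 (EXEC): [MAIN] PC=4: HALT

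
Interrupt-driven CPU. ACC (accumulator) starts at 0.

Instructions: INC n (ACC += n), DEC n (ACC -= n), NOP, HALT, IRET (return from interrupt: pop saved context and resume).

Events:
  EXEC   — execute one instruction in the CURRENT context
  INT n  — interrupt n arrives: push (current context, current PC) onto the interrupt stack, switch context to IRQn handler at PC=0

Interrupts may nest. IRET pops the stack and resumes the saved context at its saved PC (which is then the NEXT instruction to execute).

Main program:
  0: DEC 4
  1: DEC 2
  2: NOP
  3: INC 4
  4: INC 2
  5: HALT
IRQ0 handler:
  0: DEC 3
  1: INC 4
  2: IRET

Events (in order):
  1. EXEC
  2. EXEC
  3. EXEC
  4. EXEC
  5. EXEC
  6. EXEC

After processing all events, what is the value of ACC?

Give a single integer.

Event 1 (EXEC): [MAIN] PC=0: DEC 4 -> ACC=-4
Event 2 (EXEC): [MAIN] PC=1: DEC 2 -> ACC=-6
Event 3 (EXEC): [MAIN] PC=2: NOP
Event 4 (EXEC): [MAIN] PC=3: INC 4 -> ACC=-2
Event 5 (EXEC): [MAIN] PC=4: INC 2 -> ACC=0
Event 6 (EXEC): [MAIN] PC=5: HALT

Answer: 0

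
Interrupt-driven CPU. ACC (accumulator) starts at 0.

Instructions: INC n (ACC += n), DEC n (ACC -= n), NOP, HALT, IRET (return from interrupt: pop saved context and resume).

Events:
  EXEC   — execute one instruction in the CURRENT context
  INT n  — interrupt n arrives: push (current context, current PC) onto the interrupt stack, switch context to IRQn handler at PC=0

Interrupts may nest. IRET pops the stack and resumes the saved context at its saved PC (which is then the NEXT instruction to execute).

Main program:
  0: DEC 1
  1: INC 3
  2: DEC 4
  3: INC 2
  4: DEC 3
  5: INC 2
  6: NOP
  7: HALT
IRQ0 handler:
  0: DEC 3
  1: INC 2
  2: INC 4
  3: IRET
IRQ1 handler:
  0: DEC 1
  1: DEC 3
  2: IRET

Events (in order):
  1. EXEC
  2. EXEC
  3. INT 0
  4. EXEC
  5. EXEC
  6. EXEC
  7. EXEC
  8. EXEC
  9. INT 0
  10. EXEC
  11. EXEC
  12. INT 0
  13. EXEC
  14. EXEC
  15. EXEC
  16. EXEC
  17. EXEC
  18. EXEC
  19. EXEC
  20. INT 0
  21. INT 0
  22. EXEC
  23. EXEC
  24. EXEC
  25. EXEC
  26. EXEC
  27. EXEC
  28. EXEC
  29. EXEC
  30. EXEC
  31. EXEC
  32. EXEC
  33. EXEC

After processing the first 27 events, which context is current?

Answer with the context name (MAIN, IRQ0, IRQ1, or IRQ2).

Answer: IRQ0

Derivation:
Event 1 (EXEC): [MAIN] PC=0: DEC 1 -> ACC=-1
Event 2 (EXEC): [MAIN] PC=1: INC 3 -> ACC=2
Event 3 (INT 0): INT 0 arrives: push (MAIN, PC=2), enter IRQ0 at PC=0 (depth now 1)
Event 4 (EXEC): [IRQ0] PC=0: DEC 3 -> ACC=-1
Event 5 (EXEC): [IRQ0] PC=1: INC 2 -> ACC=1
Event 6 (EXEC): [IRQ0] PC=2: INC 4 -> ACC=5
Event 7 (EXEC): [IRQ0] PC=3: IRET -> resume MAIN at PC=2 (depth now 0)
Event 8 (EXEC): [MAIN] PC=2: DEC 4 -> ACC=1
Event 9 (INT 0): INT 0 arrives: push (MAIN, PC=3), enter IRQ0 at PC=0 (depth now 1)
Event 10 (EXEC): [IRQ0] PC=0: DEC 3 -> ACC=-2
Event 11 (EXEC): [IRQ0] PC=1: INC 2 -> ACC=0
Event 12 (INT 0): INT 0 arrives: push (IRQ0, PC=2), enter IRQ0 at PC=0 (depth now 2)
Event 13 (EXEC): [IRQ0] PC=0: DEC 3 -> ACC=-3
Event 14 (EXEC): [IRQ0] PC=1: INC 2 -> ACC=-1
Event 15 (EXEC): [IRQ0] PC=2: INC 4 -> ACC=3
Event 16 (EXEC): [IRQ0] PC=3: IRET -> resume IRQ0 at PC=2 (depth now 1)
Event 17 (EXEC): [IRQ0] PC=2: INC 4 -> ACC=7
Event 18 (EXEC): [IRQ0] PC=3: IRET -> resume MAIN at PC=3 (depth now 0)
Event 19 (EXEC): [MAIN] PC=3: INC 2 -> ACC=9
Event 20 (INT 0): INT 0 arrives: push (MAIN, PC=4), enter IRQ0 at PC=0 (depth now 1)
Event 21 (INT 0): INT 0 arrives: push (IRQ0, PC=0), enter IRQ0 at PC=0 (depth now 2)
Event 22 (EXEC): [IRQ0] PC=0: DEC 3 -> ACC=6
Event 23 (EXEC): [IRQ0] PC=1: INC 2 -> ACC=8
Event 24 (EXEC): [IRQ0] PC=2: INC 4 -> ACC=12
Event 25 (EXEC): [IRQ0] PC=3: IRET -> resume IRQ0 at PC=0 (depth now 1)
Event 26 (EXEC): [IRQ0] PC=0: DEC 3 -> ACC=9
Event 27 (EXEC): [IRQ0] PC=1: INC 2 -> ACC=11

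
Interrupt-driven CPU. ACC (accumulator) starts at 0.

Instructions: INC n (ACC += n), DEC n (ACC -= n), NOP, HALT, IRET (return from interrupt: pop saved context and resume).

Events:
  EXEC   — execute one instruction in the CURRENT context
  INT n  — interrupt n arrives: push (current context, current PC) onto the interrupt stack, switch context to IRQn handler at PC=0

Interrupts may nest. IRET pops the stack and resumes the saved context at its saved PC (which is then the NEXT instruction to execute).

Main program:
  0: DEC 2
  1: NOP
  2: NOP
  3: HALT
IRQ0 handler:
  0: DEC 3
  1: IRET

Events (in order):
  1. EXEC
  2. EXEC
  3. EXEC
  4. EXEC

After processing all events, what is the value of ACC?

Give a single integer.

Answer: -2

Derivation:
Event 1 (EXEC): [MAIN] PC=0: DEC 2 -> ACC=-2
Event 2 (EXEC): [MAIN] PC=1: NOP
Event 3 (EXEC): [MAIN] PC=2: NOP
Event 4 (EXEC): [MAIN] PC=3: HALT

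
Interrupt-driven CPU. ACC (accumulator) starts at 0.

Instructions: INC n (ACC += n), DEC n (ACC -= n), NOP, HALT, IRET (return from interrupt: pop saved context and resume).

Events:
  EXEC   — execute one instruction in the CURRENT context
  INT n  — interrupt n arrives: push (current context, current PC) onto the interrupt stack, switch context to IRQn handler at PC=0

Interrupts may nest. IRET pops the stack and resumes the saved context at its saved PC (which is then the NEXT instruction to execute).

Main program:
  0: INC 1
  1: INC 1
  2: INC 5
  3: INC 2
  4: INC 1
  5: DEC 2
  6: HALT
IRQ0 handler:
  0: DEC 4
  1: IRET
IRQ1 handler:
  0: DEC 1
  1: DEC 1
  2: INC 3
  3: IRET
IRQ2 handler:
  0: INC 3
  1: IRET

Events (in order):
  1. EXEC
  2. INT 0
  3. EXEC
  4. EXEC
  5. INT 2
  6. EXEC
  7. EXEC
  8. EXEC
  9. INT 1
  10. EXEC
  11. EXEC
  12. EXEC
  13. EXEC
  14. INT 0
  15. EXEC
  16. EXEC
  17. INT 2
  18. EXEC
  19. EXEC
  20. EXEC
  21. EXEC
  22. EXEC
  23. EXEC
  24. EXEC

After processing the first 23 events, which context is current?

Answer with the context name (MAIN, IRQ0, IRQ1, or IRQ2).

Event 1 (EXEC): [MAIN] PC=0: INC 1 -> ACC=1
Event 2 (INT 0): INT 0 arrives: push (MAIN, PC=1), enter IRQ0 at PC=0 (depth now 1)
Event 3 (EXEC): [IRQ0] PC=0: DEC 4 -> ACC=-3
Event 4 (EXEC): [IRQ0] PC=1: IRET -> resume MAIN at PC=1 (depth now 0)
Event 5 (INT 2): INT 2 arrives: push (MAIN, PC=1), enter IRQ2 at PC=0 (depth now 1)
Event 6 (EXEC): [IRQ2] PC=0: INC 3 -> ACC=0
Event 7 (EXEC): [IRQ2] PC=1: IRET -> resume MAIN at PC=1 (depth now 0)
Event 8 (EXEC): [MAIN] PC=1: INC 1 -> ACC=1
Event 9 (INT 1): INT 1 arrives: push (MAIN, PC=2), enter IRQ1 at PC=0 (depth now 1)
Event 10 (EXEC): [IRQ1] PC=0: DEC 1 -> ACC=0
Event 11 (EXEC): [IRQ1] PC=1: DEC 1 -> ACC=-1
Event 12 (EXEC): [IRQ1] PC=2: INC 3 -> ACC=2
Event 13 (EXEC): [IRQ1] PC=3: IRET -> resume MAIN at PC=2 (depth now 0)
Event 14 (INT 0): INT 0 arrives: push (MAIN, PC=2), enter IRQ0 at PC=0 (depth now 1)
Event 15 (EXEC): [IRQ0] PC=0: DEC 4 -> ACC=-2
Event 16 (EXEC): [IRQ0] PC=1: IRET -> resume MAIN at PC=2 (depth now 0)
Event 17 (INT 2): INT 2 arrives: push (MAIN, PC=2), enter IRQ2 at PC=0 (depth now 1)
Event 18 (EXEC): [IRQ2] PC=0: INC 3 -> ACC=1
Event 19 (EXEC): [IRQ2] PC=1: IRET -> resume MAIN at PC=2 (depth now 0)
Event 20 (EXEC): [MAIN] PC=2: INC 5 -> ACC=6
Event 21 (EXEC): [MAIN] PC=3: INC 2 -> ACC=8
Event 22 (EXEC): [MAIN] PC=4: INC 1 -> ACC=9
Event 23 (EXEC): [MAIN] PC=5: DEC 2 -> ACC=7

Answer: MAIN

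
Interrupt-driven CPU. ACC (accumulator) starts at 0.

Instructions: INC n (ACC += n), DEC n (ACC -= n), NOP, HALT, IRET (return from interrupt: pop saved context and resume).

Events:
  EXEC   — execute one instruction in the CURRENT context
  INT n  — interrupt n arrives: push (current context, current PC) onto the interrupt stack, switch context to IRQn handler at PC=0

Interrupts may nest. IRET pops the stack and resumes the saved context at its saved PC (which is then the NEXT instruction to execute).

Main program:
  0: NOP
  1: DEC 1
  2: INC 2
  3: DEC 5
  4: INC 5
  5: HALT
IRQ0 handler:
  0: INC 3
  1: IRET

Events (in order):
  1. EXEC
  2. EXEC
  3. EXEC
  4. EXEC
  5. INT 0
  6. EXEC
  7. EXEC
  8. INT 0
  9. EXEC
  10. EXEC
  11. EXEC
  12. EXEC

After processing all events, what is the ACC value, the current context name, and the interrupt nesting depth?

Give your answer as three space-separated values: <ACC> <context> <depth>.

Event 1 (EXEC): [MAIN] PC=0: NOP
Event 2 (EXEC): [MAIN] PC=1: DEC 1 -> ACC=-1
Event 3 (EXEC): [MAIN] PC=2: INC 2 -> ACC=1
Event 4 (EXEC): [MAIN] PC=3: DEC 5 -> ACC=-4
Event 5 (INT 0): INT 0 arrives: push (MAIN, PC=4), enter IRQ0 at PC=0 (depth now 1)
Event 6 (EXEC): [IRQ0] PC=0: INC 3 -> ACC=-1
Event 7 (EXEC): [IRQ0] PC=1: IRET -> resume MAIN at PC=4 (depth now 0)
Event 8 (INT 0): INT 0 arrives: push (MAIN, PC=4), enter IRQ0 at PC=0 (depth now 1)
Event 9 (EXEC): [IRQ0] PC=0: INC 3 -> ACC=2
Event 10 (EXEC): [IRQ0] PC=1: IRET -> resume MAIN at PC=4 (depth now 0)
Event 11 (EXEC): [MAIN] PC=4: INC 5 -> ACC=7
Event 12 (EXEC): [MAIN] PC=5: HALT

Answer: 7 MAIN 0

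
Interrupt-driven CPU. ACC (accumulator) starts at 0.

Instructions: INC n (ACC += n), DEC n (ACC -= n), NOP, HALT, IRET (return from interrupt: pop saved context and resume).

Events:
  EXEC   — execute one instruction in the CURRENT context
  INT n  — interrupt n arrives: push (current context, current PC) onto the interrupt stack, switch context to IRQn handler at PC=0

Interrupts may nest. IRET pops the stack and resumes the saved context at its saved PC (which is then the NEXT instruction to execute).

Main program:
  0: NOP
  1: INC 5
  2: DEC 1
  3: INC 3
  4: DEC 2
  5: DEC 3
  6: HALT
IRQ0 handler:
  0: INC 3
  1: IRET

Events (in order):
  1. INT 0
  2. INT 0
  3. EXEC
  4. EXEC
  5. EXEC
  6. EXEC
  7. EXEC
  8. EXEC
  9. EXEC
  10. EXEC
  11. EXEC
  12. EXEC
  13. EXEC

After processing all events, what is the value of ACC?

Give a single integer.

Answer: 8

Derivation:
Event 1 (INT 0): INT 0 arrives: push (MAIN, PC=0), enter IRQ0 at PC=0 (depth now 1)
Event 2 (INT 0): INT 0 arrives: push (IRQ0, PC=0), enter IRQ0 at PC=0 (depth now 2)
Event 3 (EXEC): [IRQ0] PC=0: INC 3 -> ACC=3
Event 4 (EXEC): [IRQ0] PC=1: IRET -> resume IRQ0 at PC=0 (depth now 1)
Event 5 (EXEC): [IRQ0] PC=0: INC 3 -> ACC=6
Event 6 (EXEC): [IRQ0] PC=1: IRET -> resume MAIN at PC=0 (depth now 0)
Event 7 (EXEC): [MAIN] PC=0: NOP
Event 8 (EXEC): [MAIN] PC=1: INC 5 -> ACC=11
Event 9 (EXEC): [MAIN] PC=2: DEC 1 -> ACC=10
Event 10 (EXEC): [MAIN] PC=3: INC 3 -> ACC=13
Event 11 (EXEC): [MAIN] PC=4: DEC 2 -> ACC=11
Event 12 (EXEC): [MAIN] PC=5: DEC 3 -> ACC=8
Event 13 (EXEC): [MAIN] PC=6: HALT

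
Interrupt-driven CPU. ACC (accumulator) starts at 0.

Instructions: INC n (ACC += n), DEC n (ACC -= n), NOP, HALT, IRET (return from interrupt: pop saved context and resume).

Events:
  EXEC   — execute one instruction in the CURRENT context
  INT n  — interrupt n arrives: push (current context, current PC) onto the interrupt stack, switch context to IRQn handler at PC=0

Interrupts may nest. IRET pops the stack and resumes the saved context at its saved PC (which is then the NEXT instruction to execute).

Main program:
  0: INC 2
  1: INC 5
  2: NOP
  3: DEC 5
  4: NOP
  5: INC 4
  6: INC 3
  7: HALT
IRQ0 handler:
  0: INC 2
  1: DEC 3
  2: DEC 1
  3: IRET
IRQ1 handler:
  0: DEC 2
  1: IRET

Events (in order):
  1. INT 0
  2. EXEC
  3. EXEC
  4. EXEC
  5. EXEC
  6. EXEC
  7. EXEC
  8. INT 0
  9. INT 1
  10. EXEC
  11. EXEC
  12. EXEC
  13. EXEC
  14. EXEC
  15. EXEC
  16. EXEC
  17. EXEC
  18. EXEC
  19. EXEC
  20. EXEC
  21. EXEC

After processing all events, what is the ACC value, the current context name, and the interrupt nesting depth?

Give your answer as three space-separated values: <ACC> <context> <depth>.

Answer: 3 MAIN 0

Derivation:
Event 1 (INT 0): INT 0 arrives: push (MAIN, PC=0), enter IRQ0 at PC=0 (depth now 1)
Event 2 (EXEC): [IRQ0] PC=0: INC 2 -> ACC=2
Event 3 (EXEC): [IRQ0] PC=1: DEC 3 -> ACC=-1
Event 4 (EXEC): [IRQ0] PC=2: DEC 1 -> ACC=-2
Event 5 (EXEC): [IRQ0] PC=3: IRET -> resume MAIN at PC=0 (depth now 0)
Event 6 (EXEC): [MAIN] PC=0: INC 2 -> ACC=0
Event 7 (EXEC): [MAIN] PC=1: INC 5 -> ACC=5
Event 8 (INT 0): INT 0 arrives: push (MAIN, PC=2), enter IRQ0 at PC=0 (depth now 1)
Event 9 (INT 1): INT 1 arrives: push (IRQ0, PC=0), enter IRQ1 at PC=0 (depth now 2)
Event 10 (EXEC): [IRQ1] PC=0: DEC 2 -> ACC=3
Event 11 (EXEC): [IRQ1] PC=1: IRET -> resume IRQ0 at PC=0 (depth now 1)
Event 12 (EXEC): [IRQ0] PC=0: INC 2 -> ACC=5
Event 13 (EXEC): [IRQ0] PC=1: DEC 3 -> ACC=2
Event 14 (EXEC): [IRQ0] PC=2: DEC 1 -> ACC=1
Event 15 (EXEC): [IRQ0] PC=3: IRET -> resume MAIN at PC=2 (depth now 0)
Event 16 (EXEC): [MAIN] PC=2: NOP
Event 17 (EXEC): [MAIN] PC=3: DEC 5 -> ACC=-4
Event 18 (EXEC): [MAIN] PC=4: NOP
Event 19 (EXEC): [MAIN] PC=5: INC 4 -> ACC=0
Event 20 (EXEC): [MAIN] PC=6: INC 3 -> ACC=3
Event 21 (EXEC): [MAIN] PC=7: HALT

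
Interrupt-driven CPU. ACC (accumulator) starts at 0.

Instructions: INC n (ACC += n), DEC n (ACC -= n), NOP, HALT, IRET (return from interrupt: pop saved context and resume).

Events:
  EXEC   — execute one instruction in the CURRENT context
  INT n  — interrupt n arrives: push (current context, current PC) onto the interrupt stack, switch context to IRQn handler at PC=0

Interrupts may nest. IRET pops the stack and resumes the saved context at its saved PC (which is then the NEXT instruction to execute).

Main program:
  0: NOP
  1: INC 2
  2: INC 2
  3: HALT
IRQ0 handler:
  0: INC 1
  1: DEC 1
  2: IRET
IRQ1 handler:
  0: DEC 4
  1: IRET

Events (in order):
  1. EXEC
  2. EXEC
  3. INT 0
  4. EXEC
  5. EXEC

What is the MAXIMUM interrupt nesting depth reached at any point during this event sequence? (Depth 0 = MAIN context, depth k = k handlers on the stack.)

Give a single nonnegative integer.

Event 1 (EXEC): [MAIN] PC=0: NOP [depth=0]
Event 2 (EXEC): [MAIN] PC=1: INC 2 -> ACC=2 [depth=0]
Event 3 (INT 0): INT 0 arrives: push (MAIN, PC=2), enter IRQ0 at PC=0 (depth now 1) [depth=1]
Event 4 (EXEC): [IRQ0] PC=0: INC 1 -> ACC=3 [depth=1]
Event 5 (EXEC): [IRQ0] PC=1: DEC 1 -> ACC=2 [depth=1]
Max depth observed: 1

Answer: 1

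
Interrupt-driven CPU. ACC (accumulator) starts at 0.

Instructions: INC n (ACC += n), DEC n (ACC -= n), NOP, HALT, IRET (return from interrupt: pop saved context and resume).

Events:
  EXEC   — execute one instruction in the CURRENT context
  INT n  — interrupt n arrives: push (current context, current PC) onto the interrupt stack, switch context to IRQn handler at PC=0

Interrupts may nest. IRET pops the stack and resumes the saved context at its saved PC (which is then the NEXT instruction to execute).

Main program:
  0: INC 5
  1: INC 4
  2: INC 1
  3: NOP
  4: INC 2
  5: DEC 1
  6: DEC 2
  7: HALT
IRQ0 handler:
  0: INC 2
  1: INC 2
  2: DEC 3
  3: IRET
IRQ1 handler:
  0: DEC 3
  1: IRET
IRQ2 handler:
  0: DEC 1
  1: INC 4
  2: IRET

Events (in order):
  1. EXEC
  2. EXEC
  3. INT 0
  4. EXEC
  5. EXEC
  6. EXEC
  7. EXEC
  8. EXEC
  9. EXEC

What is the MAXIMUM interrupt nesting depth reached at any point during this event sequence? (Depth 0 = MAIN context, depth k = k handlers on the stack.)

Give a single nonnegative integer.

Event 1 (EXEC): [MAIN] PC=0: INC 5 -> ACC=5 [depth=0]
Event 2 (EXEC): [MAIN] PC=1: INC 4 -> ACC=9 [depth=0]
Event 3 (INT 0): INT 0 arrives: push (MAIN, PC=2), enter IRQ0 at PC=0 (depth now 1) [depth=1]
Event 4 (EXEC): [IRQ0] PC=0: INC 2 -> ACC=11 [depth=1]
Event 5 (EXEC): [IRQ0] PC=1: INC 2 -> ACC=13 [depth=1]
Event 6 (EXEC): [IRQ0] PC=2: DEC 3 -> ACC=10 [depth=1]
Event 7 (EXEC): [IRQ0] PC=3: IRET -> resume MAIN at PC=2 (depth now 0) [depth=0]
Event 8 (EXEC): [MAIN] PC=2: INC 1 -> ACC=11 [depth=0]
Event 9 (EXEC): [MAIN] PC=3: NOP [depth=0]
Max depth observed: 1

Answer: 1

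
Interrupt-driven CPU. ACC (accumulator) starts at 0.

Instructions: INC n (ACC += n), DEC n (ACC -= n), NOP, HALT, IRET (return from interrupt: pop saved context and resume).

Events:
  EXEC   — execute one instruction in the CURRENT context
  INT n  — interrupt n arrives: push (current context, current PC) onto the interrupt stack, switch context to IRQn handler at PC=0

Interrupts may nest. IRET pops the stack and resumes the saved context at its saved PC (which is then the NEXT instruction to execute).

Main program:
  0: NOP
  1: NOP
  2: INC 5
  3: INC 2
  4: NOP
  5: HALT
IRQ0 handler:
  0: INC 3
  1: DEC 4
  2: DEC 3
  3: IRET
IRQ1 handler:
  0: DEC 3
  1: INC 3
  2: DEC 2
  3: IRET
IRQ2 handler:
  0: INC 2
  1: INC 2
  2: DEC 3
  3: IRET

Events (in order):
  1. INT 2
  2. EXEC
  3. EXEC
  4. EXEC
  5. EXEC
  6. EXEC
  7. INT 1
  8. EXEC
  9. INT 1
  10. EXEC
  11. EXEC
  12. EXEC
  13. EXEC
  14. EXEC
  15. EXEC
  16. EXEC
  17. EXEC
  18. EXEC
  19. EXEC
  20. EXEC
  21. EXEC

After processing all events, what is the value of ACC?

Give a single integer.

Event 1 (INT 2): INT 2 arrives: push (MAIN, PC=0), enter IRQ2 at PC=0 (depth now 1)
Event 2 (EXEC): [IRQ2] PC=0: INC 2 -> ACC=2
Event 3 (EXEC): [IRQ2] PC=1: INC 2 -> ACC=4
Event 4 (EXEC): [IRQ2] PC=2: DEC 3 -> ACC=1
Event 5 (EXEC): [IRQ2] PC=3: IRET -> resume MAIN at PC=0 (depth now 0)
Event 6 (EXEC): [MAIN] PC=0: NOP
Event 7 (INT 1): INT 1 arrives: push (MAIN, PC=1), enter IRQ1 at PC=0 (depth now 1)
Event 8 (EXEC): [IRQ1] PC=0: DEC 3 -> ACC=-2
Event 9 (INT 1): INT 1 arrives: push (IRQ1, PC=1), enter IRQ1 at PC=0 (depth now 2)
Event 10 (EXEC): [IRQ1] PC=0: DEC 3 -> ACC=-5
Event 11 (EXEC): [IRQ1] PC=1: INC 3 -> ACC=-2
Event 12 (EXEC): [IRQ1] PC=2: DEC 2 -> ACC=-4
Event 13 (EXEC): [IRQ1] PC=3: IRET -> resume IRQ1 at PC=1 (depth now 1)
Event 14 (EXEC): [IRQ1] PC=1: INC 3 -> ACC=-1
Event 15 (EXEC): [IRQ1] PC=2: DEC 2 -> ACC=-3
Event 16 (EXEC): [IRQ1] PC=3: IRET -> resume MAIN at PC=1 (depth now 0)
Event 17 (EXEC): [MAIN] PC=1: NOP
Event 18 (EXEC): [MAIN] PC=2: INC 5 -> ACC=2
Event 19 (EXEC): [MAIN] PC=3: INC 2 -> ACC=4
Event 20 (EXEC): [MAIN] PC=4: NOP
Event 21 (EXEC): [MAIN] PC=5: HALT

Answer: 4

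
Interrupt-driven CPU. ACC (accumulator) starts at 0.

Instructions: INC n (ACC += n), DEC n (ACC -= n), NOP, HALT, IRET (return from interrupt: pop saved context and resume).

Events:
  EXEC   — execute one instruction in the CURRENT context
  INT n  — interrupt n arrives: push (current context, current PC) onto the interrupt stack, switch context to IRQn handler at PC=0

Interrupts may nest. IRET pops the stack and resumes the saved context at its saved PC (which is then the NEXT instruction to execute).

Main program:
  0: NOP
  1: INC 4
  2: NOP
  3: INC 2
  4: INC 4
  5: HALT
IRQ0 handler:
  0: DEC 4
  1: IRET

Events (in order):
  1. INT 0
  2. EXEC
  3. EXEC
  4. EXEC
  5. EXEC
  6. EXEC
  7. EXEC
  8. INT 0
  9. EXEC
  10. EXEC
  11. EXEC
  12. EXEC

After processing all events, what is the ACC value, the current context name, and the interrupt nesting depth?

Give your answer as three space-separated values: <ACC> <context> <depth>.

Event 1 (INT 0): INT 0 arrives: push (MAIN, PC=0), enter IRQ0 at PC=0 (depth now 1)
Event 2 (EXEC): [IRQ0] PC=0: DEC 4 -> ACC=-4
Event 3 (EXEC): [IRQ0] PC=1: IRET -> resume MAIN at PC=0 (depth now 0)
Event 4 (EXEC): [MAIN] PC=0: NOP
Event 5 (EXEC): [MAIN] PC=1: INC 4 -> ACC=0
Event 6 (EXEC): [MAIN] PC=2: NOP
Event 7 (EXEC): [MAIN] PC=3: INC 2 -> ACC=2
Event 8 (INT 0): INT 0 arrives: push (MAIN, PC=4), enter IRQ0 at PC=0 (depth now 1)
Event 9 (EXEC): [IRQ0] PC=0: DEC 4 -> ACC=-2
Event 10 (EXEC): [IRQ0] PC=1: IRET -> resume MAIN at PC=4 (depth now 0)
Event 11 (EXEC): [MAIN] PC=4: INC 4 -> ACC=2
Event 12 (EXEC): [MAIN] PC=5: HALT

Answer: 2 MAIN 0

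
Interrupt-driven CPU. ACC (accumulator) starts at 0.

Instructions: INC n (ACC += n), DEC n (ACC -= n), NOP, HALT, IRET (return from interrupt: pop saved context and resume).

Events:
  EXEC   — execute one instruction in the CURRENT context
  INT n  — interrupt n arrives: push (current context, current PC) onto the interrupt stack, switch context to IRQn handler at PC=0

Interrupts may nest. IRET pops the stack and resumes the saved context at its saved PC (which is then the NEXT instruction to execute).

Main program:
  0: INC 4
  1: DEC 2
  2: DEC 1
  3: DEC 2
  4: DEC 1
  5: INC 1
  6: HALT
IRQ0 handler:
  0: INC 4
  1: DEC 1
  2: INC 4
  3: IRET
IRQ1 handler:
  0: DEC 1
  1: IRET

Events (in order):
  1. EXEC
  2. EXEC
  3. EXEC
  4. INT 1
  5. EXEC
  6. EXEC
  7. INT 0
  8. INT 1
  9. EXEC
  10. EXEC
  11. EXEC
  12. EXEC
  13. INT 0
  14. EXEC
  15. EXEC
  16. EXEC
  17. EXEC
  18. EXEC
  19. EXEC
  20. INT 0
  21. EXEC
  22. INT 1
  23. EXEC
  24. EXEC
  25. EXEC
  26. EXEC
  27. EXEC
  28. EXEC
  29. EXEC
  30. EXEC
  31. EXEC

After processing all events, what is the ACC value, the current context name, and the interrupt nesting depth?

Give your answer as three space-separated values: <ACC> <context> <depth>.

Event 1 (EXEC): [MAIN] PC=0: INC 4 -> ACC=4
Event 2 (EXEC): [MAIN] PC=1: DEC 2 -> ACC=2
Event 3 (EXEC): [MAIN] PC=2: DEC 1 -> ACC=1
Event 4 (INT 1): INT 1 arrives: push (MAIN, PC=3), enter IRQ1 at PC=0 (depth now 1)
Event 5 (EXEC): [IRQ1] PC=0: DEC 1 -> ACC=0
Event 6 (EXEC): [IRQ1] PC=1: IRET -> resume MAIN at PC=3 (depth now 0)
Event 7 (INT 0): INT 0 arrives: push (MAIN, PC=3), enter IRQ0 at PC=0 (depth now 1)
Event 8 (INT 1): INT 1 arrives: push (IRQ0, PC=0), enter IRQ1 at PC=0 (depth now 2)
Event 9 (EXEC): [IRQ1] PC=0: DEC 1 -> ACC=-1
Event 10 (EXEC): [IRQ1] PC=1: IRET -> resume IRQ0 at PC=0 (depth now 1)
Event 11 (EXEC): [IRQ0] PC=0: INC 4 -> ACC=3
Event 12 (EXEC): [IRQ0] PC=1: DEC 1 -> ACC=2
Event 13 (INT 0): INT 0 arrives: push (IRQ0, PC=2), enter IRQ0 at PC=0 (depth now 2)
Event 14 (EXEC): [IRQ0] PC=0: INC 4 -> ACC=6
Event 15 (EXEC): [IRQ0] PC=1: DEC 1 -> ACC=5
Event 16 (EXEC): [IRQ0] PC=2: INC 4 -> ACC=9
Event 17 (EXEC): [IRQ0] PC=3: IRET -> resume IRQ0 at PC=2 (depth now 1)
Event 18 (EXEC): [IRQ0] PC=2: INC 4 -> ACC=13
Event 19 (EXEC): [IRQ0] PC=3: IRET -> resume MAIN at PC=3 (depth now 0)
Event 20 (INT 0): INT 0 arrives: push (MAIN, PC=3), enter IRQ0 at PC=0 (depth now 1)
Event 21 (EXEC): [IRQ0] PC=0: INC 4 -> ACC=17
Event 22 (INT 1): INT 1 arrives: push (IRQ0, PC=1), enter IRQ1 at PC=0 (depth now 2)
Event 23 (EXEC): [IRQ1] PC=0: DEC 1 -> ACC=16
Event 24 (EXEC): [IRQ1] PC=1: IRET -> resume IRQ0 at PC=1 (depth now 1)
Event 25 (EXEC): [IRQ0] PC=1: DEC 1 -> ACC=15
Event 26 (EXEC): [IRQ0] PC=2: INC 4 -> ACC=19
Event 27 (EXEC): [IRQ0] PC=3: IRET -> resume MAIN at PC=3 (depth now 0)
Event 28 (EXEC): [MAIN] PC=3: DEC 2 -> ACC=17
Event 29 (EXEC): [MAIN] PC=4: DEC 1 -> ACC=16
Event 30 (EXEC): [MAIN] PC=5: INC 1 -> ACC=17
Event 31 (EXEC): [MAIN] PC=6: HALT

Answer: 17 MAIN 0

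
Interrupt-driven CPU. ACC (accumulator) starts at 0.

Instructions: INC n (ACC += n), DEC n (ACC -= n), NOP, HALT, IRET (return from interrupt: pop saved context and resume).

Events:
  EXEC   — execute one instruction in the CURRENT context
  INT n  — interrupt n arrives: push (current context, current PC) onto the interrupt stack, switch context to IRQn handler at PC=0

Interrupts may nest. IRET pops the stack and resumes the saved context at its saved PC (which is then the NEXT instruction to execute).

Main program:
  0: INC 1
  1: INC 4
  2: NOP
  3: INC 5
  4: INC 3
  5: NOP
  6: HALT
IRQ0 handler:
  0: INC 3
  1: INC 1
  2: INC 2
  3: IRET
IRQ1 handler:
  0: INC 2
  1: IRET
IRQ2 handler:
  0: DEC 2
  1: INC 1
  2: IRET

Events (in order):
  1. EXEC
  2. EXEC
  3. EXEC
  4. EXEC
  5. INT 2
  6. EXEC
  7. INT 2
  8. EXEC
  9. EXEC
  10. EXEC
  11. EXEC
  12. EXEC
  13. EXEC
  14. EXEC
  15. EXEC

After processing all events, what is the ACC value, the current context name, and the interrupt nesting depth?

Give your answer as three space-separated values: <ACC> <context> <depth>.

Event 1 (EXEC): [MAIN] PC=0: INC 1 -> ACC=1
Event 2 (EXEC): [MAIN] PC=1: INC 4 -> ACC=5
Event 3 (EXEC): [MAIN] PC=2: NOP
Event 4 (EXEC): [MAIN] PC=3: INC 5 -> ACC=10
Event 5 (INT 2): INT 2 arrives: push (MAIN, PC=4), enter IRQ2 at PC=0 (depth now 1)
Event 6 (EXEC): [IRQ2] PC=0: DEC 2 -> ACC=8
Event 7 (INT 2): INT 2 arrives: push (IRQ2, PC=1), enter IRQ2 at PC=0 (depth now 2)
Event 8 (EXEC): [IRQ2] PC=0: DEC 2 -> ACC=6
Event 9 (EXEC): [IRQ2] PC=1: INC 1 -> ACC=7
Event 10 (EXEC): [IRQ2] PC=2: IRET -> resume IRQ2 at PC=1 (depth now 1)
Event 11 (EXEC): [IRQ2] PC=1: INC 1 -> ACC=8
Event 12 (EXEC): [IRQ2] PC=2: IRET -> resume MAIN at PC=4 (depth now 0)
Event 13 (EXEC): [MAIN] PC=4: INC 3 -> ACC=11
Event 14 (EXEC): [MAIN] PC=5: NOP
Event 15 (EXEC): [MAIN] PC=6: HALT

Answer: 11 MAIN 0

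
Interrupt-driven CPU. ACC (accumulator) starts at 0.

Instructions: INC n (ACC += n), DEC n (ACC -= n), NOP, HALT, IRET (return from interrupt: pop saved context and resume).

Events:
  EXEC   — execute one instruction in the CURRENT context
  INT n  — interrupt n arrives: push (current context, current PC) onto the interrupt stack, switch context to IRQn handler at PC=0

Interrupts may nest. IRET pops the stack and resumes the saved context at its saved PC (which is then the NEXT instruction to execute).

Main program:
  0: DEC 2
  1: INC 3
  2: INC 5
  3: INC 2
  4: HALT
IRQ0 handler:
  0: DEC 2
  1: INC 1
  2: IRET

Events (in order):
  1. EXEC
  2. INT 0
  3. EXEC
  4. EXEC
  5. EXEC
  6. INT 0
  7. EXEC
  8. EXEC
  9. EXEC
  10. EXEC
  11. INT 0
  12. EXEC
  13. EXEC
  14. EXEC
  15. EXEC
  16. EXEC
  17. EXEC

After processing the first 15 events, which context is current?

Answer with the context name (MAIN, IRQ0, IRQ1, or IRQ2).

Answer: MAIN

Derivation:
Event 1 (EXEC): [MAIN] PC=0: DEC 2 -> ACC=-2
Event 2 (INT 0): INT 0 arrives: push (MAIN, PC=1), enter IRQ0 at PC=0 (depth now 1)
Event 3 (EXEC): [IRQ0] PC=0: DEC 2 -> ACC=-4
Event 4 (EXEC): [IRQ0] PC=1: INC 1 -> ACC=-3
Event 5 (EXEC): [IRQ0] PC=2: IRET -> resume MAIN at PC=1 (depth now 0)
Event 6 (INT 0): INT 0 arrives: push (MAIN, PC=1), enter IRQ0 at PC=0 (depth now 1)
Event 7 (EXEC): [IRQ0] PC=0: DEC 2 -> ACC=-5
Event 8 (EXEC): [IRQ0] PC=1: INC 1 -> ACC=-4
Event 9 (EXEC): [IRQ0] PC=2: IRET -> resume MAIN at PC=1 (depth now 0)
Event 10 (EXEC): [MAIN] PC=1: INC 3 -> ACC=-1
Event 11 (INT 0): INT 0 arrives: push (MAIN, PC=2), enter IRQ0 at PC=0 (depth now 1)
Event 12 (EXEC): [IRQ0] PC=0: DEC 2 -> ACC=-3
Event 13 (EXEC): [IRQ0] PC=1: INC 1 -> ACC=-2
Event 14 (EXEC): [IRQ0] PC=2: IRET -> resume MAIN at PC=2 (depth now 0)
Event 15 (EXEC): [MAIN] PC=2: INC 5 -> ACC=3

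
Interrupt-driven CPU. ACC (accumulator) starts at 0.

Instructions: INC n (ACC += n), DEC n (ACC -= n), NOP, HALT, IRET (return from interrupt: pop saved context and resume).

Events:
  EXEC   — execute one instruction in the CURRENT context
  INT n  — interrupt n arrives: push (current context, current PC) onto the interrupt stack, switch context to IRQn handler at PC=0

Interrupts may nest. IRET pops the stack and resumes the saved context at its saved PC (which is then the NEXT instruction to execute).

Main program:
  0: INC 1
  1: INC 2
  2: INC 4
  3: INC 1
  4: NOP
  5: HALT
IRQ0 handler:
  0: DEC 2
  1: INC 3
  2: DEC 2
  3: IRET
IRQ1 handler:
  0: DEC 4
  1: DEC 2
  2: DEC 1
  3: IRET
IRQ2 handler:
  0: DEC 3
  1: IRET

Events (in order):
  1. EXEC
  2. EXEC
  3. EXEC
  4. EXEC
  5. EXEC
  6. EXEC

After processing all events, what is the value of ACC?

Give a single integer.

Event 1 (EXEC): [MAIN] PC=0: INC 1 -> ACC=1
Event 2 (EXEC): [MAIN] PC=1: INC 2 -> ACC=3
Event 3 (EXEC): [MAIN] PC=2: INC 4 -> ACC=7
Event 4 (EXEC): [MAIN] PC=3: INC 1 -> ACC=8
Event 5 (EXEC): [MAIN] PC=4: NOP
Event 6 (EXEC): [MAIN] PC=5: HALT

Answer: 8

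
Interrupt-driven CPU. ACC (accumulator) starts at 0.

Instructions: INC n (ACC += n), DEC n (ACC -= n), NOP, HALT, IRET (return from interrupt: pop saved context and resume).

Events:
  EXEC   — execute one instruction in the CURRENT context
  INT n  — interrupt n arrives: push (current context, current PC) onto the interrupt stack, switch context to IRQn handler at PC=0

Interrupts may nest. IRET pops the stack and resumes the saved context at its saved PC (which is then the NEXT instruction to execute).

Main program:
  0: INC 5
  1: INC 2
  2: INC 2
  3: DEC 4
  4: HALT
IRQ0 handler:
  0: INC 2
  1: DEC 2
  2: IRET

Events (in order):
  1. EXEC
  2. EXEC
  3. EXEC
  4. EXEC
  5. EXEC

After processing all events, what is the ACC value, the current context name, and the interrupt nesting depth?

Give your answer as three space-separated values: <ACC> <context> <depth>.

Event 1 (EXEC): [MAIN] PC=0: INC 5 -> ACC=5
Event 2 (EXEC): [MAIN] PC=1: INC 2 -> ACC=7
Event 3 (EXEC): [MAIN] PC=2: INC 2 -> ACC=9
Event 4 (EXEC): [MAIN] PC=3: DEC 4 -> ACC=5
Event 5 (EXEC): [MAIN] PC=4: HALT

Answer: 5 MAIN 0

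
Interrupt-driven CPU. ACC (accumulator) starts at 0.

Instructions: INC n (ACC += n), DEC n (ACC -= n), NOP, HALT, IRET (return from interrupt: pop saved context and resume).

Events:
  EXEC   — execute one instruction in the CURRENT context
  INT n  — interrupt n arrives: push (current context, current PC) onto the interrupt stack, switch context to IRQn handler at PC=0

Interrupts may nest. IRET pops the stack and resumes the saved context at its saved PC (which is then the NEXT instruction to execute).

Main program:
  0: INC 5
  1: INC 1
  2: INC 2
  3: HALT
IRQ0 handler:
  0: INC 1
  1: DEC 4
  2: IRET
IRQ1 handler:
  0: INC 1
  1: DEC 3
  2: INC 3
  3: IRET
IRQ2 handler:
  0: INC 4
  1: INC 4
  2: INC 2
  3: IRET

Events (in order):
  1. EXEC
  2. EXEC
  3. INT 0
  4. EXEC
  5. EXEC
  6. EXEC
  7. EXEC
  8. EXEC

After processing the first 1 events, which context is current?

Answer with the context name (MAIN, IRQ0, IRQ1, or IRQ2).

Answer: MAIN

Derivation:
Event 1 (EXEC): [MAIN] PC=0: INC 5 -> ACC=5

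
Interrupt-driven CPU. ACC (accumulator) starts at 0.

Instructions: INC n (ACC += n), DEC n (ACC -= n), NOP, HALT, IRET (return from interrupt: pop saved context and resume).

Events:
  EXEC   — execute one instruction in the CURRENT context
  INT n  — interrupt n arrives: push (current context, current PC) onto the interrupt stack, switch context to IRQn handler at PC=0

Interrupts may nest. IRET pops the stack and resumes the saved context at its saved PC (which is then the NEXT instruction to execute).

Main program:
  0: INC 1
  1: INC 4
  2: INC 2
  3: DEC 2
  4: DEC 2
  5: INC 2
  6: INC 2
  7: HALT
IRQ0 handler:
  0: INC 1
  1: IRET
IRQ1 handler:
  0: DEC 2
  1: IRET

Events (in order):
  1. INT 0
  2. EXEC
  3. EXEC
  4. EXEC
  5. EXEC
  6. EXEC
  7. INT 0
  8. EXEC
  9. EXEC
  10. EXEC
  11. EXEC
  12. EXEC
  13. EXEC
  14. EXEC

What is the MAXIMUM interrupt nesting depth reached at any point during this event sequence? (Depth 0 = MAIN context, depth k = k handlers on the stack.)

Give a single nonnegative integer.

Event 1 (INT 0): INT 0 arrives: push (MAIN, PC=0), enter IRQ0 at PC=0 (depth now 1) [depth=1]
Event 2 (EXEC): [IRQ0] PC=0: INC 1 -> ACC=1 [depth=1]
Event 3 (EXEC): [IRQ0] PC=1: IRET -> resume MAIN at PC=0 (depth now 0) [depth=0]
Event 4 (EXEC): [MAIN] PC=0: INC 1 -> ACC=2 [depth=0]
Event 5 (EXEC): [MAIN] PC=1: INC 4 -> ACC=6 [depth=0]
Event 6 (EXEC): [MAIN] PC=2: INC 2 -> ACC=8 [depth=0]
Event 7 (INT 0): INT 0 arrives: push (MAIN, PC=3), enter IRQ0 at PC=0 (depth now 1) [depth=1]
Event 8 (EXEC): [IRQ0] PC=0: INC 1 -> ACC=9 [depth=1]
Event 9 (EXEC): [IRQ0] PC=1: IRET -> resume MAIN at PC=3 (depth now 0) [depth=0]
Event 10 (EXEC): [MAIN] PC=3: DEC 2 -> ACC=7 [depth=0]
Event 11 (EXEC): [MAIN] PC=4: DEC 2 -> ACC=5 [depth=0]
Event 12 (EXEC): [MAIN] PC=5: INC 2 -> ACC=7 [depth=0]
Event 13 (EXEC): [MAIN] PC=6: INC 2 -> ACC=9 [depth=0]
Event 14 (EXEC): [MAIN] PC=7: HALT [depth=0]
Max depth observed: 1

Answer: 1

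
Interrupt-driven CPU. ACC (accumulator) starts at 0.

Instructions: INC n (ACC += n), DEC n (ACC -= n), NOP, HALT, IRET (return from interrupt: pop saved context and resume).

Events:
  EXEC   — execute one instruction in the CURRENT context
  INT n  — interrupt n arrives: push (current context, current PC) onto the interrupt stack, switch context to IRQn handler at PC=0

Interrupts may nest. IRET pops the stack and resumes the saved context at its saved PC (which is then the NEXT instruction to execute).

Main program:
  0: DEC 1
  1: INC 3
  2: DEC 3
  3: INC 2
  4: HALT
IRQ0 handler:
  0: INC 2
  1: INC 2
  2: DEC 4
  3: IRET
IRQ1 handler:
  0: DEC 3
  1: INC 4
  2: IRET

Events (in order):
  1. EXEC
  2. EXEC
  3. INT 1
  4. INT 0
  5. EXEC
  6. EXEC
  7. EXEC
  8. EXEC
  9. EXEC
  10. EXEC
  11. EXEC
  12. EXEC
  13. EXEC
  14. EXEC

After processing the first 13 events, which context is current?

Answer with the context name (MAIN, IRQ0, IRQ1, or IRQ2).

Event 1 (EXEC): [MAIN] PC=0: DEC 1 -> ACC=-1
Event 2 (EXEC): [MAIN] PC=1: INC 3 -> ACC=2
Event 3 (INT 1): INT 1 arrives: push (MAIN, PC=2), enter IRQ1 at PC=0 (depth now 1)
Event 4 (INT 0): INT 0 arrives: push (IRQ1, PC=0), enter IRQ0 at PC=0 (depth now 2)
Event 5 (EXEC): [IRQ0] PC=0: INC 2 -> ACC=4
Event 6 (EXEC): [IRQ0] PC=1: INC 2 -> ACC=6
Event 7 (EXEC): [IRQ0] PC=2: DEC 4 -> ACC=2
Event 8 (EXEC): [IRQ0] PC=3: IRET -> resume IRQ1 at PC=0 (depth now 1)
Event 9 (EXEC): [IRQ1] PC=0: DEC 3 -> ACC=-1
Event 10 (EXEC): [IRQ1] PC=1: INC 4 -> ACC=3
Event 11 (EXEC): [IRQ1] PC=2: IRET -> resume MAIN at PC=2 (depth now 0)
Event 12 (EXEC): [MAIN] PC=2: DEC 3 -> ACC=0
Event 13 (EXEC): [MAIN] PC=3: INC 2 -> ACC=2

Answer: MAIN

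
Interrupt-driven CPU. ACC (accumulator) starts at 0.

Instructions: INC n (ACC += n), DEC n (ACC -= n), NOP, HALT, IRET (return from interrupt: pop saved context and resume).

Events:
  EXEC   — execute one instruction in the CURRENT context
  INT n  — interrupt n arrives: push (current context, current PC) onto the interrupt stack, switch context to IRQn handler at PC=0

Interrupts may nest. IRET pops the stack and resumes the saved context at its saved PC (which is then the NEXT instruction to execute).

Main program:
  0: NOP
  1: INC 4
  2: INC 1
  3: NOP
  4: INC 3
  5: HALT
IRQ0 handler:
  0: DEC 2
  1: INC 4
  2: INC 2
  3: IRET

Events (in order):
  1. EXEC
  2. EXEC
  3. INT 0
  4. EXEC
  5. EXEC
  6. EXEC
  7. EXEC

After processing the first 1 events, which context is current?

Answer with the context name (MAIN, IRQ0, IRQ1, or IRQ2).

Answer: MAIN

Derivation:
Event 1 (EXEC): [MAIN] PC=0: NOP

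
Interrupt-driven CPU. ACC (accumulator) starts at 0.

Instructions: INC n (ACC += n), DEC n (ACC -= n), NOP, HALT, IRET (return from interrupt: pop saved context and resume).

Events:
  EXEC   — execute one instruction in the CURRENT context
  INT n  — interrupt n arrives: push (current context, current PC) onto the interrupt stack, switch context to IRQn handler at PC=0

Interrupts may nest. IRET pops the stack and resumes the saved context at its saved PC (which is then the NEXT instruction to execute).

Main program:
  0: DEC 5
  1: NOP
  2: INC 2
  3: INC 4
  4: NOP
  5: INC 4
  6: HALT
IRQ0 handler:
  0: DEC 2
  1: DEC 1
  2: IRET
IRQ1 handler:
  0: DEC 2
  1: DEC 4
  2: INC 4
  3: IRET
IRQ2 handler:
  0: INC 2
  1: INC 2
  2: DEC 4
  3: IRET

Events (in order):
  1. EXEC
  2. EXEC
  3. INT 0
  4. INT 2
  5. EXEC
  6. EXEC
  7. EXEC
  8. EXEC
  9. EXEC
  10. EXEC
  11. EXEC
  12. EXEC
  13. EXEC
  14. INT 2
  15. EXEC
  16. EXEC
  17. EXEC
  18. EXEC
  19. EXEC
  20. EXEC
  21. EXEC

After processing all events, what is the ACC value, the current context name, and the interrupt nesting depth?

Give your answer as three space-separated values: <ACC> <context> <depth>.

Answer: 2 MAIN 0

Derivation:
Event 1 (EXEC): [MAIN] PC=0: DEC 5 -> ACC=-5
Event 2 (EXEC): [MAIN] PC=1: NOP
Event 3 (INT 0): INT 0 arrives: push (MAIN, PC=2), enter IRQ0 at PC=0 (depth now 1)
Event 4 (INT 2): INT 2 arrives: push (IRQ0, PC=0), enter IRQ2 at PC=0 (depth now 2)
Event 5 (EXEC): [IRQ2] PC=0: INC 2 -> ACC=-3
Event 6 (EXEC): [IRQ2] PC=1: INC 2 -> ACC=-1
Event 7 (EXEC): [IRQ2] PC=2: DEC 4 -> ACC=-5
Event 8 (EXEC): [IRQ2] PC=3: IRET -> resume IRQ0 at PC=0 (depth now 1)
Event 9 (EXEC): [IRQ0] PC=0: DEC 2 -> ACC=-7
Event 10 (EXEC): [IRQ0] PC=1: DEC 1 -> ACC=-8
Event 11 (EXEC): [IRQ0] PC=2: IRET -> resume MAIN at PC=2 (depth now 0)
Event 12 (EXEC): [MAIN] PC=2: INC 2 -> ACC=-6
Event 13 (EXEC): [MAIN] PC=3: INC 4 -> ACC=-2
Event 14 (INT 2): INT 2 arrives: push (MAIN, PC=4), enter IRQ2 at PC=0 (depth now 1)
Event 15 (EXEC): [IRQ2] PC=0: INC 2 -> ACC=0
Event 16 (EXEC): [IRQ2] PC=1: INC 2 -> ACC=2
Event 17 (EXEC): [IRQ2] PC=2: DEC 4 -> ACC=-2
Event 18 (EXEC): [IRQ2] PC=3: IRET -> resume MAIN at PC=4 (depth now 0)
Event 19 (EXEC): [MAIN] PC=4: NOP
Event 20 (EXEC): [MAIN] PC=5: INC 4 -> ACC=2
Event 21 (EXEC): [MAIN] PC=6: HALT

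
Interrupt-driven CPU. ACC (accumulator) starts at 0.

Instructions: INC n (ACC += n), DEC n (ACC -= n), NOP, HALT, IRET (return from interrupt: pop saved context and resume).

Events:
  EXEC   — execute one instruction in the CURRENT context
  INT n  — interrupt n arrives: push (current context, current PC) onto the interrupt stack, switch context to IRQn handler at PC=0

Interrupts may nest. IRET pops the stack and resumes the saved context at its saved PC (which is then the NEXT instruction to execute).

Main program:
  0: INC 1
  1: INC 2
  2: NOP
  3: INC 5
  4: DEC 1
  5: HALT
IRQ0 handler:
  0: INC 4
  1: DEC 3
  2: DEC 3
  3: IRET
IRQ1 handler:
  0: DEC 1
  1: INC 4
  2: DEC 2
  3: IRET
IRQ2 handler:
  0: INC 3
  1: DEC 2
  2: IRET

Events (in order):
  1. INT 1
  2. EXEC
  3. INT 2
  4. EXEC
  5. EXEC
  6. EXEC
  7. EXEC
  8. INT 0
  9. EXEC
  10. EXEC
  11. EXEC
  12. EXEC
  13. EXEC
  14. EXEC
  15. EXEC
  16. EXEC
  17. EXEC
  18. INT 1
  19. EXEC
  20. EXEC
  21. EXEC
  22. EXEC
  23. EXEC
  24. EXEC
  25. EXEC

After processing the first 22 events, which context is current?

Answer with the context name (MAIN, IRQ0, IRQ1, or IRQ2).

Answer: MAIN

Derivation:
Event 1 (INT 1): INT 1 arrives: push (MAIN, PC=0), enter IRQ1 at PC=0 (depth now 1)
Event 2 (EXEC): [IRQ1] PC=0: DEC 1 -> ACC=-1
Event 3 (INT 2): INT 2 arrives: push (IRQ1, PC=1), enter IRQ2 at PC=0 (depth now 2)
Event 4 (EXEC): [IRQ2] PC=0: INC 3 -> ACC=2
Event 5 (EXEC): [IRQ2] PC=1: DEC 2 -> ACC=0
Event 6 (EXEC): [IRQ2] PC=2: IRET -> resume IRQ1 at PC=1 (depth now 1)
Event 7 (EXEC): [IRQ1] PC=1: INC 4 -> ACC=4
Event 8 (INT 0): INT 0 arrives: push (IRQ1, PC=2), enter IRQ0 at PC=0 (depth now 2)
Event 9 (EXEC): [IRQ0] PC=0: INC 4 -> ACC=8
Event 10 (EXEC): [IRQ0] PC=1: DEC 3 -> ACC=5
Event 11 (EXEC): [IRQ0] PC=2: DEC 3 -> ACC=2
Event 12 (EXEC): [IRQ0] PC=3: IRET -> resume IRQ1 at PC=2 (depth now 1)
Event 13 (EXEC): [IRQ1] PC=2: DEC 2 -> ACC=0
Event 14 (EXEC): [IRQ1] PC=3: IRET -> resume MAIN at PC=0 (depth now 0)
Event 15 (EXEC): [MAIN] PC=0: INC 1 -> ACC=1
Event 16 (EXEC): [MAIN] PC=1: INC 2 -> ACC=3
Event 17 (EXEC): [MAIN] PC=2: NOP
Event 18 (INT 1): INT 1 arrives: push (MAIN, PC=3), enter IRQ1 at PC=0 (depth now 1)
Event 19 (EXEC): [IRQ1] PC=0: DEC 1 -> ACC=2
Event 20 (EXEC): [IRQ1] PC=1: INC 4 -> ACC=6
Event 21 (EXEC): [IRQ1] PC=2: DEC 2 -> ACC=4
Event 22 (EXEC): [IRQ1] PC=3: IRET -> resume MAIN at PC=3 (depth now 0)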